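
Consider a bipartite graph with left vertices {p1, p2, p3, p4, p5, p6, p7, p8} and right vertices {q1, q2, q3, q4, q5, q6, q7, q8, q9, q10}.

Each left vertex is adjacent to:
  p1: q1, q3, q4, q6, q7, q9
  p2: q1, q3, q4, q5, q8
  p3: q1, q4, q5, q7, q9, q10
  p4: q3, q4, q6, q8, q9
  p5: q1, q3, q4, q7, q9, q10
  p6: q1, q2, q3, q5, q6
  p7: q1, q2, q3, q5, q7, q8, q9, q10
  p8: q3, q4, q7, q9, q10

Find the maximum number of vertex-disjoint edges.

A valid assignment of size 8: p1-q3, p2-q5, p3-q1, p4-q8, p5-q4, p6-q6, p7-q7, p8-q9.
This saturates every left vertex, so 8 is the maximum.

8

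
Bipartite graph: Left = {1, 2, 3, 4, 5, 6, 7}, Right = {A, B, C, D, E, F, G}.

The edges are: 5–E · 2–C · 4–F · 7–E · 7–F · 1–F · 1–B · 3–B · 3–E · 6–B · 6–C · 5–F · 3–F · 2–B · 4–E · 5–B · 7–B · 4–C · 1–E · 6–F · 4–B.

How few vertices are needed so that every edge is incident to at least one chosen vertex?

4

A maximum matching has 4 edges (e.g. 1–F, 2–C, 3–E, 4–B).
By König's theorem the minimum vertex cover has the same size. One such cover is {B, C, E, F}.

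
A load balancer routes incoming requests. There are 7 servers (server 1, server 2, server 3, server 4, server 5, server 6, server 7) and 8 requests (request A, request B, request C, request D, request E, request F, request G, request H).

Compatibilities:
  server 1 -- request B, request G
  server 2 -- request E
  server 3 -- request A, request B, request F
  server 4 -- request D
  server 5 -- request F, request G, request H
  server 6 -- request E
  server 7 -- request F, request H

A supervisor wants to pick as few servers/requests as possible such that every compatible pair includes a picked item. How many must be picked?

The 6 edges server 1–request G, server 2–request E, server 3–request A, server 4–request D, server 5–request H, server 7–request F form a matching, so any vertex cover needs at least 6 vertices (one per matched edge).
Conversely {server 1, server 3, server 4, server 5, server 7, request E} meets every edge and has exactly 6 vertices, so 6 is optimal.

6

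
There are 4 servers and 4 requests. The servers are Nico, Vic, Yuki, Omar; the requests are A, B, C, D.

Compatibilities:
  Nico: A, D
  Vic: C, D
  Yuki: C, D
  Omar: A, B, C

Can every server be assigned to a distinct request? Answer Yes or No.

Yes

A valid assignment of size 4: Nico-A, Vic-D, Yuki-C, Omar-B.
Every server is matched, so this is a perfect matching.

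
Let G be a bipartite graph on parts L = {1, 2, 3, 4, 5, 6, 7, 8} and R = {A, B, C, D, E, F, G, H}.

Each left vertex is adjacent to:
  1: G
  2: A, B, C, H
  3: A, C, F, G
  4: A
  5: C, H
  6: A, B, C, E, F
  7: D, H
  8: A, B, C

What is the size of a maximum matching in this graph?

8

For example, pair 1–G, 2–C, 3–F, 4–A, 5–H, 6–E, 7–D, 8–B.
All 8 left vertices are matched, so no larger matching exists.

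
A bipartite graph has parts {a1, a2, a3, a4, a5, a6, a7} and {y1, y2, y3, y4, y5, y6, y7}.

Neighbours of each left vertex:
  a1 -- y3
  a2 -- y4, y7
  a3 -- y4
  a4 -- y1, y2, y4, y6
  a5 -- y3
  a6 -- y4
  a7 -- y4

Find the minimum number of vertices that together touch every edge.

4

A maximum matching has 4 edges (e.g. a1–y3, a2–y7, a3–y4, a4–y1).
By König's theorem the minimum vertex cover has the same size. One such cover is {a2, a4, y3, y4}.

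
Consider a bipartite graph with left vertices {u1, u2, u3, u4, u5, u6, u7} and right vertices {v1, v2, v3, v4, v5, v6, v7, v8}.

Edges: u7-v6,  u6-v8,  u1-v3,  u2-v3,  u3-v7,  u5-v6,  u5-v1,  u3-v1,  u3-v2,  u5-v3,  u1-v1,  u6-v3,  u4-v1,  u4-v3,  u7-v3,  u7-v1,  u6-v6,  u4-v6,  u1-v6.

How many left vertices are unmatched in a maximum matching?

One maximum matching: u1-v1, u2-v3, u3-v2, u4-v6, u6-v8.
The set {u1, u2, u4, u5, u7} has only 3 neighbours ({v1, v3, v6}), so by Hall's theorem at most 5 of the 7 left vertices can be matched.
That matches 5 of the 7, leaving 2 unmatched; no matching can do better.

2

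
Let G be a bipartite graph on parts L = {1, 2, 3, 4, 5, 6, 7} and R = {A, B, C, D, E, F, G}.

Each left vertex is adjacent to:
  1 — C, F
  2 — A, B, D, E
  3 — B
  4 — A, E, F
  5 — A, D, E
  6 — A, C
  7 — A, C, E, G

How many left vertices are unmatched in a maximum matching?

One maximum matching: 1–F, 2–A, 3–B, 4–E, 5–D, 6–C, 7–G.
This saturates every left vertex, so 7 is the maximum.
That matches 7 of the 7, leaving 0 unmatched; no matching can do better.

0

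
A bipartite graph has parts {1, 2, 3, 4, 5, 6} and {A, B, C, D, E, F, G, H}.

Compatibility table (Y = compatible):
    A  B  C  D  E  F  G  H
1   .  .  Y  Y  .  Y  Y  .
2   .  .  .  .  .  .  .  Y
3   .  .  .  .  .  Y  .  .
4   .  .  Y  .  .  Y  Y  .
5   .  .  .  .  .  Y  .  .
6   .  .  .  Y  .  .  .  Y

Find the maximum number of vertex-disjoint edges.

5

One maximum matching: 1–C, 2–H, 3–F, 4–G, 6–D.
The set {3, 5} has only 1 neighbour ({F}), so by Hall's theorem at most 5 of the 6 left vertices can be matched.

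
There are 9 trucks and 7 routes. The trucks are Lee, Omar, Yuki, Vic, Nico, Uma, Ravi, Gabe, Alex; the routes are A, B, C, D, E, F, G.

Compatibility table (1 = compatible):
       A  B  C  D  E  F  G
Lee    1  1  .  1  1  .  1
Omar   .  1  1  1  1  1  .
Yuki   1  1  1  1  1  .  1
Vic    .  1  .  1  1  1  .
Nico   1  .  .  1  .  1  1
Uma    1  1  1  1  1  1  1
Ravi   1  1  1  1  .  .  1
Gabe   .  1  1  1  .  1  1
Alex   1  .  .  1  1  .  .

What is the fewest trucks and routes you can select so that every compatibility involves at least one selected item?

7

{A, B, C, D, E, F, G} is a vertex cover of size 7: every edge has an endpoint in this set.
No smaller cover exists because Lee–B, Omar–C, Yuki–E, Vic–D, Nico–F, Uma–A, Ravi–G is a matching of size 7, and a cover must include an endpoint of each of these disjoint edges (König's theorem).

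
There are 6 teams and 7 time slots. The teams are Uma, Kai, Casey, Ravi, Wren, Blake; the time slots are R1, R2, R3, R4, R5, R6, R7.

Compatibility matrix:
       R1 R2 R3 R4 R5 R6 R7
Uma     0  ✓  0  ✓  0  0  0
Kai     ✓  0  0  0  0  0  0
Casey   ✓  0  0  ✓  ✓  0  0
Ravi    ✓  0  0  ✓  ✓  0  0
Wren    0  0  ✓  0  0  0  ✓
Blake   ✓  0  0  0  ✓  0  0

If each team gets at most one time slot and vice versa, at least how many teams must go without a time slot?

1

A valid assignment of size 5: Uma→R2, Kai→R1, Casey→R5, Ravi→R4, Wren→R7.
The set {Kai, Casey, Ravi, Blake} has only 3 neighbours ({R1, R4, R5}), so by Hall's theorem at most 5 of the 6 teams can be matched.
That matches 5 of the 6, leaving 1 unmatched; no matching can do better.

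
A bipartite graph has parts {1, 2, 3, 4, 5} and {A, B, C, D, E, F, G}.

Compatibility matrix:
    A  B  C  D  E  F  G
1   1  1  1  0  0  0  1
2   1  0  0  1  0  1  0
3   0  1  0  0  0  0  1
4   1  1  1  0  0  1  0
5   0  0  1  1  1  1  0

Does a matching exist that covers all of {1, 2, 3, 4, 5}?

Yes

One maximum matching: 1–C, 2–F, 3–G, 4–B, 5–E.
All 5 left vertices are covered.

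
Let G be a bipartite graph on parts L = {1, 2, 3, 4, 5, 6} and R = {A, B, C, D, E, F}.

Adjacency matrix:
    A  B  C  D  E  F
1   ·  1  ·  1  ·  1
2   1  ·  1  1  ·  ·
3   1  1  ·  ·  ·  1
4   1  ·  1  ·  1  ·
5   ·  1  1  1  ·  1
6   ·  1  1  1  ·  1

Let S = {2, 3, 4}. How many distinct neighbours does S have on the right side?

6

The union of neighbours of {2, 3, 4} is {A, B, C, D, E, F}, which has 6 elements.
Since |N(S)| = 6 ≥ |S| = 3, Hall's condition holds for this subset.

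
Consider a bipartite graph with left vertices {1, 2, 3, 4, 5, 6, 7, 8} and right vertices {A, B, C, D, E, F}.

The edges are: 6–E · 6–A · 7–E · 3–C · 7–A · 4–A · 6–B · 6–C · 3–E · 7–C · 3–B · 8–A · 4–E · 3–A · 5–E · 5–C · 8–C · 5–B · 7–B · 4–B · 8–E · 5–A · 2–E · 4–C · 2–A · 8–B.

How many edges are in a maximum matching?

A valid assignment of size 4: 2→A, 3→C, 4→E, 5→B.
The set {1, 2, 3, 4, 5, 6, 7, 8} has only 4 neighbours ({A, B, C, E}), so by Hall's theorem at most 4 of the 8 left vertices can be matched.

4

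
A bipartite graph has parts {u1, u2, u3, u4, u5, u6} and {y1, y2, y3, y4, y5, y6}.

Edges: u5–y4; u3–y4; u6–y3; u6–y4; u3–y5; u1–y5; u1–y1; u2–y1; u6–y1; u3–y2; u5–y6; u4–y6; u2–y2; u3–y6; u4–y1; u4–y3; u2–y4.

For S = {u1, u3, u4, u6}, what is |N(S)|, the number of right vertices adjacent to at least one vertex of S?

6

The union of neighbours of {u1, u3, u4, u6} is {y1, y2, y3, y4, y5, y6}, which has 6 elements.
Since |N(S)| = 6 ≥ |S| = 4, Hall's condition holds for this subset.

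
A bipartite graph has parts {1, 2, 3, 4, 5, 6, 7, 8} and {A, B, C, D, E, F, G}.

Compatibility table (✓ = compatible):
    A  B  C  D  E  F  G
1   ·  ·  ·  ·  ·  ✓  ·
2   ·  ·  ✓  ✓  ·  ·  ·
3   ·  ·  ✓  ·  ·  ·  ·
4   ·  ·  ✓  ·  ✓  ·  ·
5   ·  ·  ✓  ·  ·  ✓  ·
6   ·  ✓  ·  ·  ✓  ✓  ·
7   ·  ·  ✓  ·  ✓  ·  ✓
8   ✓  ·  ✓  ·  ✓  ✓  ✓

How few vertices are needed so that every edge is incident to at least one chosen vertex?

{2, 4, 6, 7, 8, C, F} is a vertex cover of size 7: every edge has an endpoint in this set.
No smaller cover exists because 1–F, 2–D, 3–C, 4–E, 6–B, 7–G, 8–A is a matching of size 7, and a cover must include an endpoint of each of these disjoint edges (König's theorem).

7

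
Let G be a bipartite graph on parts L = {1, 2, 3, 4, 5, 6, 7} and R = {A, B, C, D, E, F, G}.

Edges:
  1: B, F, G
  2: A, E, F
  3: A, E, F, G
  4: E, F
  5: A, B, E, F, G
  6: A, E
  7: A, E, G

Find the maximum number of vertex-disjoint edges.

One maximum matching: 1→B, 2→A, 3→E, 4→F, 5→G.
The set {1, 2, 3, 4, 5, 6, 7} has only 5 neighbours ({A, B, E, F, G}), so by Hall's theorem at most 5 of the 7 left vertices can be matched.

5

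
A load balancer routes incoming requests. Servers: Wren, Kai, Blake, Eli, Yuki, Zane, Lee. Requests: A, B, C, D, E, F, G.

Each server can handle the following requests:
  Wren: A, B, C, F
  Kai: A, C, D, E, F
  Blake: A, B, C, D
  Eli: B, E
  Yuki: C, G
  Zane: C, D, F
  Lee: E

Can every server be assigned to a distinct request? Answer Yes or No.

A valid assignment of size 7: Wren-F, Kai-A, Blake-D, Eli-B, Yuki-G, Zane-C, Lee-E.
Every server is matched, so this is a perfect matching.

Yes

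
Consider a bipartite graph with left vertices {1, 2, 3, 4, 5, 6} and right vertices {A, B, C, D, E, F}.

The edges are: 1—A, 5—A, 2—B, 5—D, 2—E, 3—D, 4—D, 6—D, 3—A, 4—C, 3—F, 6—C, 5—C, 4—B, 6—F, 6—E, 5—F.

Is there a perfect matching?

Yes

A valid assignment of size 6: 1–A, 2–B, 3–D, 4–C, 5–F, 6–E.
All 6 left vertices are covered.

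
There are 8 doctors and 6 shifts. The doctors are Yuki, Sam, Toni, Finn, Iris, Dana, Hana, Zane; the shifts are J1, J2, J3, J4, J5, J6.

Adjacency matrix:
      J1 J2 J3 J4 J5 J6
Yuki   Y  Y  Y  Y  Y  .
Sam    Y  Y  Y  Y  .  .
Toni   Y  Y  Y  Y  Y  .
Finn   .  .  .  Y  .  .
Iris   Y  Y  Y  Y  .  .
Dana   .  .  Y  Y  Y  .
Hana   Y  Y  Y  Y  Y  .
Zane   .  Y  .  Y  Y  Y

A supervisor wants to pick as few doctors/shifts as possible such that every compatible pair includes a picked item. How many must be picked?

6

{Zane, J1, J2, J3, J4, J5} is a vertex cover of size 6: every edge has an endpoint in this set.
No smaller cover exists because Yuki–J2, Sam–J1, Toni–J5, Finn–J4, Iris–J3, Zane–J6 is a matching of size 6, and a cover must include an endpoint of each of these disjoint edges (König's theorem).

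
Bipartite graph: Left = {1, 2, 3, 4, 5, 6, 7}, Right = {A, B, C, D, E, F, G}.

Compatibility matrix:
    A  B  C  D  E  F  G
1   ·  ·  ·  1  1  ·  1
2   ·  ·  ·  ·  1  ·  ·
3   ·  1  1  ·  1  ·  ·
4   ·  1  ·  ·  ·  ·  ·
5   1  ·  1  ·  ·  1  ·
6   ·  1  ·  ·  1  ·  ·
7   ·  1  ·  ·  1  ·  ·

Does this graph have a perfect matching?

The set {2, 4, 6, 7} has only 2 neighbours ({B, E}), so by Hall's theorem at most 5 of the 7 left vertices can be matched.
Hence no matching covers every left vertex.

No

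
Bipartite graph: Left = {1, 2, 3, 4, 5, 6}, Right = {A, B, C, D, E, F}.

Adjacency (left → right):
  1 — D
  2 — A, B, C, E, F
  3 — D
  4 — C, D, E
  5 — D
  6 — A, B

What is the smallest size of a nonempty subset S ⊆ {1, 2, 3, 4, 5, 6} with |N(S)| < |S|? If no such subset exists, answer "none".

Take S = {1, 3}. Its neighbourhood is {D}, so |N(S)| = 1 < |S| = 2.
No single vertex violates Hall's condition since each has at least one neighbour, so 2 is the minimum.

2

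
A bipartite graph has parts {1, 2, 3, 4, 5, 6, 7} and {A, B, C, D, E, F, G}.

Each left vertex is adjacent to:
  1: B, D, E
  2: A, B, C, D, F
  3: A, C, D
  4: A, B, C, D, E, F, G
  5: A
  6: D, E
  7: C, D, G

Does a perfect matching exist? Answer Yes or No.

One maximum matching: 1-B, 2-F, 3-C, 4-E, 5-A, 6-D, 7-G.
All 7 left vertices are covered.

Yes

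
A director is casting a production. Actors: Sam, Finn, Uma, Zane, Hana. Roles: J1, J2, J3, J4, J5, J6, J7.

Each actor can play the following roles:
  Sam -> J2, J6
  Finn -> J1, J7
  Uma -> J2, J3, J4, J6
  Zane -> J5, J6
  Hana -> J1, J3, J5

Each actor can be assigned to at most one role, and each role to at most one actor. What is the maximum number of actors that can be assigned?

A valid assignment of size 5: Sam→J2, Finn→J7, Uma→J6, Zane→J5, Hana→J3.
All 5 actors are matched, so no larger matching exists.

5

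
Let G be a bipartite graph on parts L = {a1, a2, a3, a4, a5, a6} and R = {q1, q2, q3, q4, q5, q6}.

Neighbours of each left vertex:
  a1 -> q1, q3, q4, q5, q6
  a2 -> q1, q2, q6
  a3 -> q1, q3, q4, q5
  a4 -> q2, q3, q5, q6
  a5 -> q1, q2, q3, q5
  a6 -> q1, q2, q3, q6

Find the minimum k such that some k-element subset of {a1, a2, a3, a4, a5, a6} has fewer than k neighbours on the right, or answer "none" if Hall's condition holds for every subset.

none

A matching saturating every left vertex exists, for instance a1→q1, a2→q2, a3→q4, a4→q3, a5→q5, a6→q6.
By Hall's marriage theorem, this means |N(S)| ≥ |S| for every subset S, so no violating subset exists.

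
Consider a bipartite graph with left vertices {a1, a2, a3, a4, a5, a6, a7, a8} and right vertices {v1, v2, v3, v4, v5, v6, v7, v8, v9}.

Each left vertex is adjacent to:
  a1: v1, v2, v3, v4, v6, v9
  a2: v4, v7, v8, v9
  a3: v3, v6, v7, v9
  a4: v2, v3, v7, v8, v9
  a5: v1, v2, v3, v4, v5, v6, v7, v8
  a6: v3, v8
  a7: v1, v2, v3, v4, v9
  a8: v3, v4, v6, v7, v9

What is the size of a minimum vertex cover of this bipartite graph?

The 8 edges a1–v1, a2–v4, a3–v7, a4–v9, a5–v6, a6–v8, a7–v2, a8–v3 form a matching, so any vertex cover needs at least 8 vertices (one per matched edge).
Conversely {a1, a2, a3, a4, a5, a6, a7, a8} meets every edge and has exactly 8 vertices, so 8 is optimal.

8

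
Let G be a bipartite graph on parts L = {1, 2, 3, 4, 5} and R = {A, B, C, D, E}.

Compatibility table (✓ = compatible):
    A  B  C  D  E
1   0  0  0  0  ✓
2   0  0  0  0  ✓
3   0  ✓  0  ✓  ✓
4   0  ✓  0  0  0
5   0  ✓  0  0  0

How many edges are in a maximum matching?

3

A valid assignment of size 3: 1-E, 3-D, 4-B.
The set {1, 2, 4, 5} has only 2 neighbours ({B, E}), so by Hall's theorem at most 3 of the 5 left vertices can be matched.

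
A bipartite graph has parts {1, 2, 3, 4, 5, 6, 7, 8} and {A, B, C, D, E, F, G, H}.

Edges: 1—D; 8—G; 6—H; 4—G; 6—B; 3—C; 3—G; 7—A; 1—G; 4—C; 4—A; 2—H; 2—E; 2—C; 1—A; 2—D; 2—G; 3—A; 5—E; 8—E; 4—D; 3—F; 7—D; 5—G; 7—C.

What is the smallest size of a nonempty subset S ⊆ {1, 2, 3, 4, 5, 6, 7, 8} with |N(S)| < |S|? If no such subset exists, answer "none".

A matching saturating every left vertex exists, for instance 1→A, 2→H, 3→F, 4→C, 5→G, 6→B, 7→D, 8→E.
By Hall's marriage theorem, this means |N(S)| ≥ |S| for every subset S, so no violating subset exists.

none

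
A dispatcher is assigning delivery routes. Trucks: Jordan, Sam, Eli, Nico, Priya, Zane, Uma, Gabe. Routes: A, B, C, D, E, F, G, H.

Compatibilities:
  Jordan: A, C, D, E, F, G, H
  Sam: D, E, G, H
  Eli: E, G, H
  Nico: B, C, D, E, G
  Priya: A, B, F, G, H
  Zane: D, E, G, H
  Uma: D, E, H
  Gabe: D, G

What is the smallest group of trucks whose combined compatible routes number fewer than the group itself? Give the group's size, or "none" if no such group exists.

5

Take S = {Sam, Eli, Zane, Uma, Gabe}. Its neighbourhood is {D, E, G, H}, so |N(S)| = 4 < |S| = 5.
Every subset of size less than 5 has at least as many neighbours as members, so 5 is the minimum.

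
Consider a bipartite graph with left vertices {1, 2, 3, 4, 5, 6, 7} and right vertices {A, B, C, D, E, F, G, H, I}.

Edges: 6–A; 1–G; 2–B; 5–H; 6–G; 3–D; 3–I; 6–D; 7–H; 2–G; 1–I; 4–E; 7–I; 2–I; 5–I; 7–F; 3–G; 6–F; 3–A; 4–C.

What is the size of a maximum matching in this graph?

A valid assignment of size 7: 1-G, 2-B, 3-I, 4-E, 5-H, 6-D, 7-F.
This saturates every left vertex, so 7 is the maximum.

7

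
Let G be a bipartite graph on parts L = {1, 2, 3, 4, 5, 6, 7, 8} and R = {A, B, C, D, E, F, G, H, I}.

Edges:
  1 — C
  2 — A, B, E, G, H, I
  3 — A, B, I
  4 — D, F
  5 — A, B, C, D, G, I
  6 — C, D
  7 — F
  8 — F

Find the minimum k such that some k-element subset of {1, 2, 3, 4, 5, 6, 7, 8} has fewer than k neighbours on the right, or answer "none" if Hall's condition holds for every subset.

Take S = {7, 8}. Its neighbourhood is {F}, so |N(S)| = 1 < |S| = 2.
No single vertex violates Hall's condition since each has at least one neighbour, so 2 is the minimum.

2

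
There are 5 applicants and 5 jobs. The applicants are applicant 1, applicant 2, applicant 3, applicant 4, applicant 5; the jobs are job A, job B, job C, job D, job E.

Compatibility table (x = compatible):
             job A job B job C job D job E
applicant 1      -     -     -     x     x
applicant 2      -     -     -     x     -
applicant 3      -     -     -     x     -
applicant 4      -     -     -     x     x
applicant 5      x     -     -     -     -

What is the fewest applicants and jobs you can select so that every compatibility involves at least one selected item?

The 3 edges applicant 1–job E, applicant 2–job D, applicant 5–job A form a matching, so any vertex cover needs at least 3 vertices (one per matched edge).
Conversely {applicant 5, job D, job E} meets every edge and has exactly 3 vertices, so 3 is optimal.

3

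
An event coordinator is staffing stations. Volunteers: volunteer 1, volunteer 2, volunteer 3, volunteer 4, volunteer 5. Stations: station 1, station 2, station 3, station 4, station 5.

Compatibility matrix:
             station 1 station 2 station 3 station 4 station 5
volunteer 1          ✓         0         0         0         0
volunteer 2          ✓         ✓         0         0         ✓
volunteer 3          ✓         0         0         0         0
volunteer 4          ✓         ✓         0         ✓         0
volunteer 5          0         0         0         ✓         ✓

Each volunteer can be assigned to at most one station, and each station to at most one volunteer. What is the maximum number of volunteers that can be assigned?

4

A valid assignment of size 4: volunteer 1→station 1, volunteer 2→station 2, volunteer 4→station 4, volunteer 5→station 5.
The set {volunteer 1, volunteer 3} has only 1 neighbour ({station 1}), so by Hall's theorem at most 4 of the 5 volunteers can be matched.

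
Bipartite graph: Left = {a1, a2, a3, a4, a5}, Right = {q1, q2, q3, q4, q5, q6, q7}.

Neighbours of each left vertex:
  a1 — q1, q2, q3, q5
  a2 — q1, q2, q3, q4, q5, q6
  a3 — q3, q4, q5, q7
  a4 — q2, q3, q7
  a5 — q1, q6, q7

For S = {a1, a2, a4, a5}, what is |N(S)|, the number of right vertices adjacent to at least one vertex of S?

The union of neighbours of {a1, a2, a4, a5} is {q1, q2, q3, q4, q5, q6, q7}, which has 7 elements.
Since |N(S)| = 7 ≥ |S| = 4, Hall's condition holds for this subset.

7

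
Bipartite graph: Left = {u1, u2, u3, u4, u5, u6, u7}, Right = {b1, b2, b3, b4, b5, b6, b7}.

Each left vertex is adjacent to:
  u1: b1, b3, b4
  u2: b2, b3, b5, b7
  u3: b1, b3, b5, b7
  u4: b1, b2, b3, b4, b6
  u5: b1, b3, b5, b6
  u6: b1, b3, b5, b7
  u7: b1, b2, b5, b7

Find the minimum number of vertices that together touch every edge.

A maximum matching has 7 edges (e.g. u1–b4, u2–b2, u3–b7, u4–b1, u5–b6, u6–b3, u7–b5).
By König's theorem the minimum vertex cover has the same size. One such cover is {u1, u2, u3, u4, u5, u6, u7}.

7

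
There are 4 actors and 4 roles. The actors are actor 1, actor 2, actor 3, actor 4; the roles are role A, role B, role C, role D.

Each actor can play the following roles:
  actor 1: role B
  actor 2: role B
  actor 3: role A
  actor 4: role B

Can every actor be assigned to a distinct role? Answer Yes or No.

No

The set {actor 1, actor 2, actor 4} has only 1 neighbour ({role B}), so by Hall's theorem at most 2 of the 4 actors can be matched.
Hence no matching covers every actor.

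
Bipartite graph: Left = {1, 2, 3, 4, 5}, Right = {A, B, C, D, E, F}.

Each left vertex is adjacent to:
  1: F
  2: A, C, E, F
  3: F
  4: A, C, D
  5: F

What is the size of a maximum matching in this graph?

3

One maximum matching: 1–F, 2–E, 4–C.
The set {1, 3, 5} has only 1 neighbour ({F}), so by Hall's theorem at most 3 of the 5 left vertices can be matched.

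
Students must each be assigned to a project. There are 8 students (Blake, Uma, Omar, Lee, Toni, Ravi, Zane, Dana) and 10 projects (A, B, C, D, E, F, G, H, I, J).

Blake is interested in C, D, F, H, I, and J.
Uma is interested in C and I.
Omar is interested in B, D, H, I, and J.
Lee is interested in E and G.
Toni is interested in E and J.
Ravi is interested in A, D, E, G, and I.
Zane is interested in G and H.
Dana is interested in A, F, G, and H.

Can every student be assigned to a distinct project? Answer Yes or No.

Yes

For example, pair Blake→J, Uma→C, Omar→B, Lee→G, Toni→E, Ravi→A, Zane→H, Dana→F.
Every student is matched, so this matching saturates all of them.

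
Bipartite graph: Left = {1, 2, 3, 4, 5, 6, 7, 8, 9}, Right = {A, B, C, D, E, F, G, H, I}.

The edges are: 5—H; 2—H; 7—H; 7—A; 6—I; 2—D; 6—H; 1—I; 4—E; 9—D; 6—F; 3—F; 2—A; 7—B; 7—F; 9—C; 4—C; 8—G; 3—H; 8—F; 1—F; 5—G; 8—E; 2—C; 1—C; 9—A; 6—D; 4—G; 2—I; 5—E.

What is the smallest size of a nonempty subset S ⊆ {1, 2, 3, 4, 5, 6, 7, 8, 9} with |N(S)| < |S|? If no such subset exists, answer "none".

none

A matching saturating every left vertex exists, for instance 1→I, 2→A, 3→F, 4→E, 5→H, 6→D, 7→B, 8→G, 9→C.
By Hall's marriage theorem, this means |N(S)| ≥ |S| for every subset S, so no violating subset exists.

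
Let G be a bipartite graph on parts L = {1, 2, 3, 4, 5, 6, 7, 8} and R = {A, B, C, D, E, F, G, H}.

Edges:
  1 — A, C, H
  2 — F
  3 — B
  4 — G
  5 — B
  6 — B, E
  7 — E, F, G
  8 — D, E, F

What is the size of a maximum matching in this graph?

6

For example, pair 1-C, 2-F, 3-B, 4-G, 6-E, 8-D.
The set {2, 3, 4, 5, 6, 7} has only 4 neighbours ({B, E, F, G}), so by Hall's theorem at most 6 of the 8 left vertices can be matched.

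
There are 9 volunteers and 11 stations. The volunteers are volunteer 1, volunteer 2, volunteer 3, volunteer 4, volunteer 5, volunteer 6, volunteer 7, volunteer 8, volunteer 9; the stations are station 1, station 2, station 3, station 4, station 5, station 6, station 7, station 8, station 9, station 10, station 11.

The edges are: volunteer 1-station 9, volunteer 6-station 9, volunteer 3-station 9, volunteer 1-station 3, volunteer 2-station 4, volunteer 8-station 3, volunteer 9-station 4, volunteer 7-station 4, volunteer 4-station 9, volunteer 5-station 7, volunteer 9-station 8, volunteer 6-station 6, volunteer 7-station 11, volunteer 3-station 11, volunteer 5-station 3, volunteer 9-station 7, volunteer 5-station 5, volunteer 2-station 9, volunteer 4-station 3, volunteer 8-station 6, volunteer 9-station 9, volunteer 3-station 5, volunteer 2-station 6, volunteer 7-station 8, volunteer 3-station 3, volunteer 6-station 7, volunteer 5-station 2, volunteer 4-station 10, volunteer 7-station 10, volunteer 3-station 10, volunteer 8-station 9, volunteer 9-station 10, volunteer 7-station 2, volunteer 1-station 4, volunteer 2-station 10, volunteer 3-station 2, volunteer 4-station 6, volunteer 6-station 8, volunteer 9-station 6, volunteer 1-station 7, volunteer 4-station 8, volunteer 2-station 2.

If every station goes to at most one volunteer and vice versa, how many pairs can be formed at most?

For example, pair volunteer 1-station 4, volunteer 2-station 6, volunteer 3-station 11, volunteer 4-station 10, volunteer 5-station 3, volunteer 6-station 8, volunteer 7-station 2, volunteer 8-station 9, volunteer 9-station 7.
This saturates every volunteer, so 9 is the maximum.

9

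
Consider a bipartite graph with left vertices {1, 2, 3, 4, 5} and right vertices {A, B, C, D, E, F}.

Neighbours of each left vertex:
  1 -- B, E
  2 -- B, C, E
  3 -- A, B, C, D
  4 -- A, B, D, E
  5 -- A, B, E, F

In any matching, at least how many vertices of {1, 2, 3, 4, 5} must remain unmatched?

One maximum matching: 1-E, 2-C, 3-A, 4-D, 5-B.
This saturates every left vertex, so 5 is the maximum.
That matches 5 of the 5, leaving 0 unmatched; no matching can do better.

0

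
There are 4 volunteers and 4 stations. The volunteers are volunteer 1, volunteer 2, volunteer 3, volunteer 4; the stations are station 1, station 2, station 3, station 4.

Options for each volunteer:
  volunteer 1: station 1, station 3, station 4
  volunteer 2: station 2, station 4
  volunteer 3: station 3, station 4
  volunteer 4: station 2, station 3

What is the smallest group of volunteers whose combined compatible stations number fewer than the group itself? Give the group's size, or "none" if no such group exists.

A matching saturating every volunteer exists, for instance volunteer 1→station 1, volunteer 2→station 4, volunteer 3→station 3, volunteer 4→station 2.
By Hall's marriage theorem, this means |N(S)| ≥ |S| for every subset S, so no violating subset exists.

none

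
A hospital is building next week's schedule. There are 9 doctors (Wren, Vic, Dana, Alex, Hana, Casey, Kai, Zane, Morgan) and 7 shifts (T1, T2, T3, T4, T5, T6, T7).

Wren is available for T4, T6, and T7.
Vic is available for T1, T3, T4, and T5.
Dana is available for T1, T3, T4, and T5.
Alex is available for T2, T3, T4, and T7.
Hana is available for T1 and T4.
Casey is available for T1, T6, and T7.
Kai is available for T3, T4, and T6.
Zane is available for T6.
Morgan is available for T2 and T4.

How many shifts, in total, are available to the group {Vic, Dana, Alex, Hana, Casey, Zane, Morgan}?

The union of neighbours of {Vic, Dana, Alex, Hana, Casey, Zane, Morgan} is {T1, T2, T3, T4, T5, T6, T7}, which has 7 elements.
Since |N(S)| = 7 ≥ |S| = 7, Hall's condition holds for this subset.

7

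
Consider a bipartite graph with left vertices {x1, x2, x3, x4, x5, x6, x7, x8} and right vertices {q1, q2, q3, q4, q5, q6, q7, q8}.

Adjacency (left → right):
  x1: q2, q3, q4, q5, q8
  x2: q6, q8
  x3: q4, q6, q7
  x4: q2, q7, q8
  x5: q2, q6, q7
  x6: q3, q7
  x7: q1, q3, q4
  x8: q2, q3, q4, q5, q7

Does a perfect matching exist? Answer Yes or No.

One maximum matching: x1-q5, x2-q8, x3-q6, x4-q2, x5-q7, x6-q3, x7-q1, x8-q4.
All 8 left vertices are covered.

Yes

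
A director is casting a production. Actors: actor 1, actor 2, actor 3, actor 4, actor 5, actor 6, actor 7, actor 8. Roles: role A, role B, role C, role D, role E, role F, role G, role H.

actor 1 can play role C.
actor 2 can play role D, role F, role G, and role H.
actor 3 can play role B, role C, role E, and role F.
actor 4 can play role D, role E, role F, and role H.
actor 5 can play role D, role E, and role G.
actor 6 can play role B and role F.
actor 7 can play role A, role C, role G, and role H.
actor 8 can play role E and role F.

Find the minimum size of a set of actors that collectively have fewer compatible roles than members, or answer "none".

A matching saturating every actor exists, for instance actor 1→role C, actor 2→role D, actor 3→role E, actor 4→role H, actor 5→role G, actor 6→role B, actor 7→role A, actor 8→role F.
By Hall's marriage theorem, this means |N(S)| ≥ |S| for every subset S, so no violating subset exists.

none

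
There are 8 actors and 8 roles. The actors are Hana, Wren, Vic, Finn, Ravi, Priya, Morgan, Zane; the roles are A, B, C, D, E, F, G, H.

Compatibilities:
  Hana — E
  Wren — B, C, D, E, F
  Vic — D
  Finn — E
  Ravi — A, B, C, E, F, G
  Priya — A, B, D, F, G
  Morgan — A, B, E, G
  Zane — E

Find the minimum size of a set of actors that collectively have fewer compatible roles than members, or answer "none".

Take S = {Hana, Finn}. Its neighbourhood is {E}, so |N(S)| = 1 < |S| = 2.
No single vertex violates Hall's condition since each has at least one neighbour, so 2 is the minimum.

2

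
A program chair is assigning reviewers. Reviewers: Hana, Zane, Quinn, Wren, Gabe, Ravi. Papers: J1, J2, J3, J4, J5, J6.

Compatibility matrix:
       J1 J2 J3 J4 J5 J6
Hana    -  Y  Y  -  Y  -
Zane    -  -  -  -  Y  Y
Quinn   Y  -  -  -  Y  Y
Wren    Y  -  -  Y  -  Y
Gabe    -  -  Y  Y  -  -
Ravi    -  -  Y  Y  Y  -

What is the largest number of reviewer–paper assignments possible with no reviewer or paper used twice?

One maximum matching: Hana-J2, Zane-J5, Quinn-J1, Wren-J6, Gabe-J4, Ravi-J3.
This saturates every reviewer, so 6 is the maximum.

6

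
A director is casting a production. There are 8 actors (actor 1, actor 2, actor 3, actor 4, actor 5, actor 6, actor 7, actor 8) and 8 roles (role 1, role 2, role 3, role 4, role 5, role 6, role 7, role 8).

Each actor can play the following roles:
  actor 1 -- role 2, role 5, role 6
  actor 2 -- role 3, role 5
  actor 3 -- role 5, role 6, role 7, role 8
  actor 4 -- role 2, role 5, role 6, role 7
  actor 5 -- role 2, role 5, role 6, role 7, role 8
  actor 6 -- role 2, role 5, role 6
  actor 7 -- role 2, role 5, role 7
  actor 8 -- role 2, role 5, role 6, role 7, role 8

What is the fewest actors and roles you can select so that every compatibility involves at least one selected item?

The 6 edges actor 1–role 2, actor 2–role 3, actor 3–role 6, actor 4–role 7, actor 5–role 8, actor 6–role 5 form a matching, so any vertex cover needs at least 6 vertices (one per matched edge).
Conversely {actor 2, role 2, role 5, role 6, role 7, role 8} meets every edge and has exactly 6 vertices, so 6 is optimal.

6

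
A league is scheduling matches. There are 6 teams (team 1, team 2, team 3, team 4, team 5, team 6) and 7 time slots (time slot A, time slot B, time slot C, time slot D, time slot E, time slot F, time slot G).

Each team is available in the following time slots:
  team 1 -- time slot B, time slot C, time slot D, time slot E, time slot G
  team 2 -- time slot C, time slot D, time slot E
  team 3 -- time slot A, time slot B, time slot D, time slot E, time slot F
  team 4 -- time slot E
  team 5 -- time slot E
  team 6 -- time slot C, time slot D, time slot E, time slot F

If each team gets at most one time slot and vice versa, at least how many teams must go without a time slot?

1

One maximum matching: team 1→time slot G, team 2→time slot C, team 3→time slot D, team 4→time slot E, team 6→time slot F.
The set {team 4, team 5} has only 1 neighbour ({time slot E}), so by Hall's theorem at most 5 of the 6 teams can be matched.
That matches 5 of the 6, leaving 1 unmatched; no matching can do better.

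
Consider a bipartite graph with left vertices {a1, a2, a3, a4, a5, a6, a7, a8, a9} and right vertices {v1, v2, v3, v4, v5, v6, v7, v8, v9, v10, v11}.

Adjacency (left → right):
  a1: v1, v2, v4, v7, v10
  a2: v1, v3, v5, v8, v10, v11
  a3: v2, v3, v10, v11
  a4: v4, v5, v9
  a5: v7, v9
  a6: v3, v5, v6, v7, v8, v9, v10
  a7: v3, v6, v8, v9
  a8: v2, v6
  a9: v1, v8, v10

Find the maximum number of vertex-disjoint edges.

9

For example, pair a1→v2, a2→v1, a3→v11, a4→v4, a5→v7, a6→v5, a7→v3, a8→v6, a9→v10.
This saturates every left vertex, so 9 is the maximum.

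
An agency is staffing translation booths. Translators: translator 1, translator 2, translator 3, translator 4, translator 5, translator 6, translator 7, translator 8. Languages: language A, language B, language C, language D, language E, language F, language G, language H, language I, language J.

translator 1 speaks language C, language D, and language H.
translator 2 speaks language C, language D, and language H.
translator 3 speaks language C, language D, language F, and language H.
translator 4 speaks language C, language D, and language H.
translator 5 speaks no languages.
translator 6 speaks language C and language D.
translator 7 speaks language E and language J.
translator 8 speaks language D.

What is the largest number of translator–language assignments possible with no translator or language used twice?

One maximum matching: translator 1–language C, translator 2–language H, translator 3–language F, translator 4–language D, translator 7–language J.
The set {translator 1, translator 2, translator 4, translator 5, translator 6, translator 8} has only 3 neighbours ({language C, language D, language H}), so by Hall's theorem at most 5 of the 8 translators can be matched.

5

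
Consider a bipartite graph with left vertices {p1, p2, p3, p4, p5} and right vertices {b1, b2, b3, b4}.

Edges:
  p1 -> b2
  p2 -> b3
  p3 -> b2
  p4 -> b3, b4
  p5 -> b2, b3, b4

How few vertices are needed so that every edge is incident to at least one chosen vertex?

3

{b2, b3, b4} is a vertex cover of size 3: every edge has an endpoint in this set.
No smaller cover exists because p1–b2, p2–b3, p4–b4 is a matching of size 3, and a cover must include an endpoint of each of these disjoint edges (König's theorem).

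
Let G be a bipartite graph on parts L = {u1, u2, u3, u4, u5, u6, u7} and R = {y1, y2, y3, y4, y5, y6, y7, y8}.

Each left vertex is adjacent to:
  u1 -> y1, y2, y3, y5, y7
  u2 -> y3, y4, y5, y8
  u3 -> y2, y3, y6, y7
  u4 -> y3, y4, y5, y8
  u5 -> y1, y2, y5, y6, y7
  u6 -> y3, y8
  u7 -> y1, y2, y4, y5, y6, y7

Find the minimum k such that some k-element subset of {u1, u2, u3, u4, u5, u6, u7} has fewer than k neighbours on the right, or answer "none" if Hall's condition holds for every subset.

A matching saturating every left vertex exists, for instance u1→y3, u2→y5, u3→y2, u4→y4, u5→y7, u6→y8, u7→y6.
By Hall's marriage theorem, this means |N(S)| ≥ |S| for every subset S, so no violating subset exists.

none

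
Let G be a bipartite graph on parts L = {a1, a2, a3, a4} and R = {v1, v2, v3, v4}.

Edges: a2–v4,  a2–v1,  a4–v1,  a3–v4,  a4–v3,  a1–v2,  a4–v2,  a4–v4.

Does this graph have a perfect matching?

Yes

For example, pair a1-v2, a2-v1, a3-v4, a4-v3.
Every left vertex is matched, so this is a perfect matching.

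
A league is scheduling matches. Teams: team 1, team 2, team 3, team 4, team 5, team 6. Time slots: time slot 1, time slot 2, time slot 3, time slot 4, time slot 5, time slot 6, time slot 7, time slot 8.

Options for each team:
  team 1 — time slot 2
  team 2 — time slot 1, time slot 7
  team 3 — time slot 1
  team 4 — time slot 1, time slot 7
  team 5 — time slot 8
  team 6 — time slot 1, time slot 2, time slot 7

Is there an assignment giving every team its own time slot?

The set {team 1, team 2, team 3, team 4, team 6} has only 3 neighbours ({time slot 1, time slot 2, time slot 7}), so by Hall's theorem at most 4 of the 6 teams can be matched.
Hence no matching covers every team.

No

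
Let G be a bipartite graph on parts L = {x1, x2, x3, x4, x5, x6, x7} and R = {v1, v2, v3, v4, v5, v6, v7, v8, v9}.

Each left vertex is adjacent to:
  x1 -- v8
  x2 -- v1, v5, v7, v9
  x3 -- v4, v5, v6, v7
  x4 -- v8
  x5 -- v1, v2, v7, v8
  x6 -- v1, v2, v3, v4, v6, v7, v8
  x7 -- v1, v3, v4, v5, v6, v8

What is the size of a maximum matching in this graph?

6

A valid assignment of size 6: x1–v8, x2–v1, x3–v6, x5–v7, x6–v2, x7–v3.
The set {x1, x4} has only 1 neighbour ({v8}), so by Hall's theorem at most 6 of the 7 left vertices can be matched.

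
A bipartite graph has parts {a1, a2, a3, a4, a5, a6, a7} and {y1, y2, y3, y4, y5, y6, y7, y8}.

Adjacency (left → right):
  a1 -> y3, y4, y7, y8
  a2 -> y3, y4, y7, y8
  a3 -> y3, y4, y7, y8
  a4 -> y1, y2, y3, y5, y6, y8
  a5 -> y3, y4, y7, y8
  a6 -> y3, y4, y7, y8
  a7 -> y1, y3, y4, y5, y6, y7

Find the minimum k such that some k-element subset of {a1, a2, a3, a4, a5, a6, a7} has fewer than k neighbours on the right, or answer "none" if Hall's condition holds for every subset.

Take S = {a1, a2, a3, a5, a6}. Its neighbourhood is {y3, y4, y7, y8}, so |N(S)| = 4 < |S| = 5.
Every subset of size less than 5 has at least as many neighbours as members, so 5 is the minimum.

5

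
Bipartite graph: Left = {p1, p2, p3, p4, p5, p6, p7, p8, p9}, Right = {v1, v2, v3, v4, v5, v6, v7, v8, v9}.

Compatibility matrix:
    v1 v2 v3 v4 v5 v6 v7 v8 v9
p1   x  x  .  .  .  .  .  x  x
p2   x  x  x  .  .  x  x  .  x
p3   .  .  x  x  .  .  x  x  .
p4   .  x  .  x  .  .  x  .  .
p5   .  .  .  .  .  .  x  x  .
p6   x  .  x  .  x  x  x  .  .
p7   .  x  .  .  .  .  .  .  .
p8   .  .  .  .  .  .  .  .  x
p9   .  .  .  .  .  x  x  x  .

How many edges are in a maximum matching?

9

One maximum matching: p1–v1, p2–v3, p3–v4, p4–v7, p5–v8, p6–v5, p7–v2, p8–v9, p9–v6.
All 9 left vertices are matched, so no larger matching exists.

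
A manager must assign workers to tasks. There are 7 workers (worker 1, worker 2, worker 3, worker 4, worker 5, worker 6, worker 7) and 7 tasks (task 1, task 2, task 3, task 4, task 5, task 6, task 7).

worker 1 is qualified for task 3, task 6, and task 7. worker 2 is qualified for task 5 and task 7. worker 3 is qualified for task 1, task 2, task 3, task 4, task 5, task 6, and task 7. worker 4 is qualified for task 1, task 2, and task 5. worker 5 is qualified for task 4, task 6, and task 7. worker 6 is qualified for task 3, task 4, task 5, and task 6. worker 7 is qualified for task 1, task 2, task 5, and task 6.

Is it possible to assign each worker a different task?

A valid assignment of size 7: worker 1–task 6, worker 2–task 5, worker 3–task 4, worker 4–task 1, worker 5–task 7, worker 6–task 3, worker 7–task 2.
All 7 workers are covered.

Yes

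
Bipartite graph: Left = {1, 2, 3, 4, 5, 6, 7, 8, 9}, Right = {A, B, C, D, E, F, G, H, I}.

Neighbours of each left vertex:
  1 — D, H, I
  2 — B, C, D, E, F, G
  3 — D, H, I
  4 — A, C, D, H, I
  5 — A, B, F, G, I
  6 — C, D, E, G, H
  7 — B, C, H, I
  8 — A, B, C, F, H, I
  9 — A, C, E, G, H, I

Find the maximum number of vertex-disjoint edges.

For example, pair 1-D, 2-F, 3-I, 4-C, 5-A, 6-E, 7-B, 8-H, 9-G.
This saturates every left vertex, so 9 is the maximum.

9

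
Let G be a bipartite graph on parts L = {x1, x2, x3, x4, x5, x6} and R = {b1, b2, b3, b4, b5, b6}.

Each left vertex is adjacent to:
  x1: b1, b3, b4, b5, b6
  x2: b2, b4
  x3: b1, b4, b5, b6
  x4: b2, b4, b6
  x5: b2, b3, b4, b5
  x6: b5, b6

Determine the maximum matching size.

For example, pair x1-b1, x2-b2, x3-b6, x4-b4, x5-b3, x6-b5.
All 6 left vertices are matched, so no larger matching exists.

6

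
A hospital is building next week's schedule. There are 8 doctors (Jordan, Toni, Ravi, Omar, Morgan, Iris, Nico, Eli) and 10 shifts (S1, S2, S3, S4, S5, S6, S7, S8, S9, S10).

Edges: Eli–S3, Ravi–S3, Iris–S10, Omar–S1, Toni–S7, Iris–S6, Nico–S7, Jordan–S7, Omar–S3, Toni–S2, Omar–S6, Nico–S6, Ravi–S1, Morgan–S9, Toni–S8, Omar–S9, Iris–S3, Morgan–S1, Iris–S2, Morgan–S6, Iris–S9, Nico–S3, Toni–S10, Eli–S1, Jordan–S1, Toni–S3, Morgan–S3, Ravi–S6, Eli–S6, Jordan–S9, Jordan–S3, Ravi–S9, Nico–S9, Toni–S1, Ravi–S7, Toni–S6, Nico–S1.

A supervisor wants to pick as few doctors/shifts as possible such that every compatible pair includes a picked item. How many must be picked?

7

A maximum matching has 7 edges (e.g. Jordan–S9, Toni–S2, Ravi–S3, Omar–S6, Morgan–S1, Iris–S10, Nico–S7).
By König's theorem the minimum vertex cover has the same size. One such cover is {Toni, Iris, S1, S3, S6, S7, S9}.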